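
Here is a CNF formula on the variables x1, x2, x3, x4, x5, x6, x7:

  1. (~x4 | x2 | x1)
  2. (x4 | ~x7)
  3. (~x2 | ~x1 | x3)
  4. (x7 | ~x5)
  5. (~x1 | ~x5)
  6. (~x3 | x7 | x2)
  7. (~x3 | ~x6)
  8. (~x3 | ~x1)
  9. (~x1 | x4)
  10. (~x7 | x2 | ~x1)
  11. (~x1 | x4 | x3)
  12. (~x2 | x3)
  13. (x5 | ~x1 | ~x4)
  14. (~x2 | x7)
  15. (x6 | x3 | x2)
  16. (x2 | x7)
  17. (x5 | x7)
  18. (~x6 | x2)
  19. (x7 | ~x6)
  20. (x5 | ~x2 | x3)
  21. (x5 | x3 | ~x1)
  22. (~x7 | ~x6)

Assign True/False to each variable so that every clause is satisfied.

Try x1 = False.
Try x2 = True.
  then x3 is forced to True.
  then x6 is forced to False.
  then x7 is forced to True.
  then x4 is forced to True.
x5 is now unconstrained; take x5 = False.
Every clause has at least one true literal under this assignment.

x1 = False, x2 = True, x3 = True, x4 = True, x5 = False, x6 = False, x7 = True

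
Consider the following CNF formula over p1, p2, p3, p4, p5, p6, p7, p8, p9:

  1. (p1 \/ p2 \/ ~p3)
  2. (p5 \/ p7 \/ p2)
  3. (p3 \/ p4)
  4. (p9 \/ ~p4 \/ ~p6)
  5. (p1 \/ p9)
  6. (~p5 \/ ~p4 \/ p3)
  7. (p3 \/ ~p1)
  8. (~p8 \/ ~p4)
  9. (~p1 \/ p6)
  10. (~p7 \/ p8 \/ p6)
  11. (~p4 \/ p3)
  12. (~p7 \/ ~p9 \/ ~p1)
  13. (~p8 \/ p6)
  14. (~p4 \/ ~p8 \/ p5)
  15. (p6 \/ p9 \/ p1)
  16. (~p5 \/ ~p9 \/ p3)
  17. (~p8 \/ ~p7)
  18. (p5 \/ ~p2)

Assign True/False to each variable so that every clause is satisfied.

p1 = T, p2 = T, p3 = T, p4 = F, p5 = T, p6 = T, p7 = F, p8 = T, p9 = F

Check each clause:
  1. (p1 \/ p2 \/ ~p3) — p1 is true.
  2. (p2 \/ p5 \/ p7) — p2 is true.
  3. (p3 \/ p4) — p3 is true.
  4. (~p4 \/ p9 \/ ~p6) — ~p4 is true.
  5. (p9 \/ p1) — p1 is true.
  6. (~p5 \/ ~p4 \/ p3) — p3 is true.
  7. (p3 \/ ~p1) — p3 is true.
  8. (~p8 \/ ~p4) — ~p4 is true.
  9. (p6 \/ ~p1) — p6 is true.
  10. (~p7 \/ p8 \/ p6) — p8 is true.
  11. (p3 \/ ~p4) — p3 is true.
  12. (~p7 \/ ~p1 \/ ~p9) — ~p7 is true.
  13. (p6 \/ ~p8) — p6 is true.
  14. (~p4 \/ ~p8 \/ p5) — ~p4 is true.
  15. (p6 \/ p9 \/ p1) — p1 is true.
  16. (~p5 \/ ~p9 \/ p3) — p3 is true.
  17. (~p7 \/ ~p8) — ~p7 is true.
  18. (~p2 \/ p5) — p5 is true.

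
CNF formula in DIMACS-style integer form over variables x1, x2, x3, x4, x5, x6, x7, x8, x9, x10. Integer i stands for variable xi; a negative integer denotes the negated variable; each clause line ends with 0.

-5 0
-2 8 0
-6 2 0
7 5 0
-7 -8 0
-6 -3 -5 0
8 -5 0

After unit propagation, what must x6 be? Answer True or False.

(!x5) stands alone — x5 = False.
(x7 || x5) with x5 = False leaves only x7, so x7 = True.
From (!x8 || !x7) and x7 = True: x8 = False.
(!x2 || x8): since x8 = False, the clause reduces to (!x2). x2 = False.
(!x6 || x2) with x2 = False leaves only !x6, so x6 = False.

False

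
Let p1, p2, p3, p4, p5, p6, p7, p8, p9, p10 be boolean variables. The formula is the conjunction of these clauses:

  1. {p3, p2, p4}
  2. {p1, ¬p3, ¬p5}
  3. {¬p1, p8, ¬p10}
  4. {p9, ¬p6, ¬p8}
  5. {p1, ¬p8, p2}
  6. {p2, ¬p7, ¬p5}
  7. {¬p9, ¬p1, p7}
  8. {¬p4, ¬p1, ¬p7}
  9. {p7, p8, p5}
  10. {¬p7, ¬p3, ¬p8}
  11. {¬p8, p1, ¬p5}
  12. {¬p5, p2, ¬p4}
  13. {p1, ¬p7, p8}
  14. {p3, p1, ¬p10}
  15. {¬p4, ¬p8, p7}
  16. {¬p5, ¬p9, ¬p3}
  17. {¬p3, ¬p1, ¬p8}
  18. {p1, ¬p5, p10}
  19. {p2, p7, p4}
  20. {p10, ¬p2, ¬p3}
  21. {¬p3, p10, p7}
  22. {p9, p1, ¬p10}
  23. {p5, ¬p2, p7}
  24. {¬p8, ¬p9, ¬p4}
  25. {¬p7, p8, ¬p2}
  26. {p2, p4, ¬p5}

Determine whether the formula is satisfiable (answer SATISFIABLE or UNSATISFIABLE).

p6 occurs only negated in the remaining clauses — set p6 = False.
Set p1 = True and propagate.
Try p2 = False.
The remaining clauses are satisfied by p3 = True, p4 = False, p5 = False, p7 = True, p8 = False, p9 = True, p10 = False.
Every clause has at least one true literal under this assignment.
So p1=True, p2=False, p3=True, p4=False, p5=False, p6=False, p7=True, p8=False, p9=True, p10=False is a satisfying assignment.

SATISFIABLE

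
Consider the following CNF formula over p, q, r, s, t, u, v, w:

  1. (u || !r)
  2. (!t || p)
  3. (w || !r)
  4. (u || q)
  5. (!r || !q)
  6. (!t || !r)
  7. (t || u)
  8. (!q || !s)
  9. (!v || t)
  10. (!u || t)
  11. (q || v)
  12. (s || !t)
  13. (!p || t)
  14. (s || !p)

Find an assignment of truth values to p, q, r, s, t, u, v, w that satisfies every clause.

p=True, q=False, r=False, s=True, t=True, u=True, v=True, w=True

Pure literal: r appears only negated; assign r = False.
w occurs only positively in the remaining clauses — set w = True.
Try p = True.
  then t is forced to True.
  then s is forced to True.
  then q is forced to False.
  then u is forced to True.
  then v is forced to True.
Every clause has at least one true literal under this assignment.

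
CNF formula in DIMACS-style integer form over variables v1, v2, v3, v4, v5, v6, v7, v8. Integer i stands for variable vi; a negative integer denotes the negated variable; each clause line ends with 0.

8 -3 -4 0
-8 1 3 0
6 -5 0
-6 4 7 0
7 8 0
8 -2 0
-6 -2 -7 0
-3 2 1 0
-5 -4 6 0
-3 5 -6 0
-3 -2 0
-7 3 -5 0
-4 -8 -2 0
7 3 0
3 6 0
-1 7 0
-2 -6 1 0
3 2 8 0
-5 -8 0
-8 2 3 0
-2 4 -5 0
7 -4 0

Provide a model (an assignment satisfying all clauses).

v1=T, v2=F, v3=T, v4=F, v5=F, v6=F, v7=T, v8=F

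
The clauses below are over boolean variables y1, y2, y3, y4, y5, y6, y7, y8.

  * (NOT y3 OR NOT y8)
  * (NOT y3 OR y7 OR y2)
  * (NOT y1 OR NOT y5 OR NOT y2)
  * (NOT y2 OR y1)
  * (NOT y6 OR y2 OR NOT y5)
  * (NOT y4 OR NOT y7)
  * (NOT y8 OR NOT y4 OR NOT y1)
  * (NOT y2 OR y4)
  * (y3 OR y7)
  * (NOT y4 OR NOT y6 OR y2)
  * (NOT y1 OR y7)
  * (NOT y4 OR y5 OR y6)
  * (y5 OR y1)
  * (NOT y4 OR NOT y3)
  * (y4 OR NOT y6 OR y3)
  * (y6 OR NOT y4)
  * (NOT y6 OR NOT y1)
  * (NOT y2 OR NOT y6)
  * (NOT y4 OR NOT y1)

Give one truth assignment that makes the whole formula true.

y8 occurs only negated in the remaining clauses — set y8 = False.
Branch on y1: take y1 = True.
  then y7 is forced to True.
  then y4 is forced to False.
  then y2 is forced to False.
  then y6 is forced to False.
y3, y5 are now unconstrained; take y3 = False, y5 = False.
Every clause has at least one true literal under this assignment.

y1=True  y2=False  y3=False  y4=False  y5=False  y6=False  y7=True  y8=False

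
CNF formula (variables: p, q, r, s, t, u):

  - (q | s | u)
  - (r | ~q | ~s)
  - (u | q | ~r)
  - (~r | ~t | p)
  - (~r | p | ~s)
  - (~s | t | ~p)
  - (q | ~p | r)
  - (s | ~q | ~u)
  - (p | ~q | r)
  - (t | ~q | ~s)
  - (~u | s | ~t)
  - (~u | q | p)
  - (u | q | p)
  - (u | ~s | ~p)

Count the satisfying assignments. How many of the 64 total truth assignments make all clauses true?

Case analysis on q and p:
  q=T, p=T: 5 of the 16 assignments to (r,s,t,u) work.
  q=T, p=F: remaining (r,s,t,u) ∈ {(T,F,F,F)} — 1.
  q=F, p=T: remaining (r,s,t,u) ∈ {(T,F,F,T); (T,T,T,T)} — 2.
  q=F, p=F: a clause becomes empty — 0.
Total: 5 + 1 + 2 + 0 = 8.

8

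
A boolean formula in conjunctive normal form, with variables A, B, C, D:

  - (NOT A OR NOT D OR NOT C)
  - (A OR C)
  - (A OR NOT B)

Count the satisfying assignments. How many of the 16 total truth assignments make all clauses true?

Split on A, then C.
  A=1, C=1: remaining (B,D) ∈ {(0,0); (1,0)} — 2.
  A=1, C=0: remaining (B,D) ∈ {(0,0); (0,1); (1,0); (1,1)} — 4.
  A=0, C=1: remaining (B,D) ∈ {(0,0); (0,1)} — 2.
  A=0, C=0: a clause becomes empty — 0.
Total: 2 + 4 + 2 + 0 = 8.

8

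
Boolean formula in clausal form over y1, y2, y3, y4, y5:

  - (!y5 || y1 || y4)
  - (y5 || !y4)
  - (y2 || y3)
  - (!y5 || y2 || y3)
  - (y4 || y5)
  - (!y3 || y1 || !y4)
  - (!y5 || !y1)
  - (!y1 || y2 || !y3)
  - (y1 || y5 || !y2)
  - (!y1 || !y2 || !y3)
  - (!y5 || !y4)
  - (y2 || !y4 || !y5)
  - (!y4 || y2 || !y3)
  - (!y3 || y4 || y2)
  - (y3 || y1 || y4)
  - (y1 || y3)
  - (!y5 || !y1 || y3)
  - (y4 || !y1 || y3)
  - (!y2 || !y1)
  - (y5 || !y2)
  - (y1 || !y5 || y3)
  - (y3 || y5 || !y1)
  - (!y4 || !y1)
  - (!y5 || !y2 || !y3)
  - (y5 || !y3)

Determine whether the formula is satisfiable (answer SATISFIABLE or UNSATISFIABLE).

y3 = True:
  propagation gives y5=True, y1=False, y4=True; an empty clause results — contradiction.
y3 = False:
  propagation gives y2=True, y1=True; an empty clause results — contradiction.
Every branch closes, so no satisfying assignment exists.

UNSATISFIABLE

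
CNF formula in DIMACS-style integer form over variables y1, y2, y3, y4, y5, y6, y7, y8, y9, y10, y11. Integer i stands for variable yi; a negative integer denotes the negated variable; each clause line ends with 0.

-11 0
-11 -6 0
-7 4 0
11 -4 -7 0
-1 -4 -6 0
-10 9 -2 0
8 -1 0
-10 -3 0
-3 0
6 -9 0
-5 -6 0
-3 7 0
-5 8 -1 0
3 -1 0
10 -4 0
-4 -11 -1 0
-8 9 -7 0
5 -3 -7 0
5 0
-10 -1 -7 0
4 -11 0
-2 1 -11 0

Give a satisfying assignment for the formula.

y1=0  y2=1  y3=0  y4=0  y5=1  y6=0  y7=0  y8=0  y9=0  y10=0  y11=0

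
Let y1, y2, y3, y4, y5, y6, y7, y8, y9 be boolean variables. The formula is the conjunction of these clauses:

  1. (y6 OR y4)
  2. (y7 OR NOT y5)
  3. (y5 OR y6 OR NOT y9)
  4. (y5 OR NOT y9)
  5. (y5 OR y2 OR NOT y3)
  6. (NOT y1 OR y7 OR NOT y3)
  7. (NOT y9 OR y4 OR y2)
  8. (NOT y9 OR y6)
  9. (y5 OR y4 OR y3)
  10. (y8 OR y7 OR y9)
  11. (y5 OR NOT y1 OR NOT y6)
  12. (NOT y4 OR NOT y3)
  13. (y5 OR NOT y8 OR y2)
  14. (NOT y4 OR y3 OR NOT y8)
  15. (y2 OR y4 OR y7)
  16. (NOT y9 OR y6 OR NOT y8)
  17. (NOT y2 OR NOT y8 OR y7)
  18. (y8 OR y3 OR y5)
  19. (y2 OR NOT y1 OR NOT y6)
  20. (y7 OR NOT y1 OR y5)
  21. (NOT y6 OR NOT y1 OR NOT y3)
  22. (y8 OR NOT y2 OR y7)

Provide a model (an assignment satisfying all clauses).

y1 = T, y2 = T, y3 = F, y4 = F, y5 = T, y6 = T, y7 = T, y8 = F, y9 = T

y7 occurs only positively in the remaining clauses — set y7 = True.
Branch on y1: take y1 = True.
Branch on y2: take y2 = True.
The remaining clauses are satisfied by y3 = False, y4 = False, y5 = True, y6 = True, y8 = False, y9 = True.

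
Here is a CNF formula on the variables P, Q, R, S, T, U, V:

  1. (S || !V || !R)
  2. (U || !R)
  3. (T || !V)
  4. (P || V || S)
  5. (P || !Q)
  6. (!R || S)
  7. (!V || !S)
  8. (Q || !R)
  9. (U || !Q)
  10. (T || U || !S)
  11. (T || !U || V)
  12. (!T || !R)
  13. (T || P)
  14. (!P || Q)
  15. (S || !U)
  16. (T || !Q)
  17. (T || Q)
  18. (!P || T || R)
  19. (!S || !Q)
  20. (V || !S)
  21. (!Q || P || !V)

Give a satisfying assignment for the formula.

P=False, Q=False, R=False, S=False, T=True, U=False, V=True

Set P = False and propagate.
  then Q is forced to False.
  then R is forced to False.
  then T is forced to True.
For the remaining variables, S = False, U = False, V = True works.
Every clause has at least one true literal under this assignment.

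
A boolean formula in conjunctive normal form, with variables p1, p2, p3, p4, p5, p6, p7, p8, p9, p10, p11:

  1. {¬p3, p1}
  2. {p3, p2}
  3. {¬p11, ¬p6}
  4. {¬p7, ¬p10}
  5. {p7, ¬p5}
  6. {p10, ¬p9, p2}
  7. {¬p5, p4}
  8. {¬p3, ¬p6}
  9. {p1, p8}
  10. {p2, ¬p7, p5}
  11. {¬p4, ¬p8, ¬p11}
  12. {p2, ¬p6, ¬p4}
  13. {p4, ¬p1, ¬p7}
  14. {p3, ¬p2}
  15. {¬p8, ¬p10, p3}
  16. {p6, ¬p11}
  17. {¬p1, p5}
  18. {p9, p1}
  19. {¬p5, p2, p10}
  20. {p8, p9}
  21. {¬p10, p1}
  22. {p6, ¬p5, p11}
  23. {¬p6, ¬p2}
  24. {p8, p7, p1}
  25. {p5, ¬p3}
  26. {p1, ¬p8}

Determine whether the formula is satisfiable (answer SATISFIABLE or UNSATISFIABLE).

UNSATISFIABLE

p1 = True:
  propagation gives p5=True, p7=True, p10=False, p4=True; an empty clause results — contradiction.
p1 = False:
  propagation gives p3=False, p2=True; an empty clause results — contradiction.
Every branch closes, so no satisfying assignment exists.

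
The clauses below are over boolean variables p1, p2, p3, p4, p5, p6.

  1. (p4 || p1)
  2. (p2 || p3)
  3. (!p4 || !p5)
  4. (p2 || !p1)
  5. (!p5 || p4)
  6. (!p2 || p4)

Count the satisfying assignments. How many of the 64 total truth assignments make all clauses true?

Case analysis on p4 and p2:
  p4=T, p2=T: forces p5=F; p1, p3, p6 free → 2^3 = 8.
  p4=T, p2=F: remaining (p1,p3,p5,p6) ∈ {(F,T,F,F); (F,T,F,T)} — 2.
  p4=F, p2=T: a clause becomes empty — 0.
  p4=F, p2=F: a clause becomes empty — 0.
Total: 8 + 2 + 0 + 0 = 10.

10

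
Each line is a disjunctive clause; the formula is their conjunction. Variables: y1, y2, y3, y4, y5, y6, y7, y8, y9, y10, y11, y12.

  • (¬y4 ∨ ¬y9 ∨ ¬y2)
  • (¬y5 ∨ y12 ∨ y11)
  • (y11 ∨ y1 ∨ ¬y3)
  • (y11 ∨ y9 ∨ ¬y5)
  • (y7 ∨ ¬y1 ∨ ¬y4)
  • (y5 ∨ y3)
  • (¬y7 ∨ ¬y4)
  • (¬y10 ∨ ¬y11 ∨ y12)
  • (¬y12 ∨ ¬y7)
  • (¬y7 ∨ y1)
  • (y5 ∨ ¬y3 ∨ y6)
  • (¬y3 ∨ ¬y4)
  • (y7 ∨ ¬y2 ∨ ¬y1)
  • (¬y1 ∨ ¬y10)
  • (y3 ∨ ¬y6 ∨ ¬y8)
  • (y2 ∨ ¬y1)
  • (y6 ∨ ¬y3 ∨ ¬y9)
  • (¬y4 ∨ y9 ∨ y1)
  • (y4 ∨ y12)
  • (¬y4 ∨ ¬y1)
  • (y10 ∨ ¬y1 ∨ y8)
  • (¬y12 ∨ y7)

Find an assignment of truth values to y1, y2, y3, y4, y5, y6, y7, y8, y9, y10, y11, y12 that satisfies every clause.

y1=F  y2=F  y3=F  y4=T  y5=T  y6=F  y7=F  y8=F  y9=T  y10=F  y11=T  y12=F

Set y1 = False and propagate.
  then y7 is forced to False.
  then y12 is forced to False.
  then y4 is forced to True.
  then y3 is forced to False.
  then y5 is forced to True.
  then y11 is forced to True.
  then y10 is forced to False.
  then y9 is forced to True.
  then y2 is forced to False.
Branch on y6: take y6 = False.
y8 is now unconstrained; take y8 = False.
Every clause has at least one true literal under this assignment.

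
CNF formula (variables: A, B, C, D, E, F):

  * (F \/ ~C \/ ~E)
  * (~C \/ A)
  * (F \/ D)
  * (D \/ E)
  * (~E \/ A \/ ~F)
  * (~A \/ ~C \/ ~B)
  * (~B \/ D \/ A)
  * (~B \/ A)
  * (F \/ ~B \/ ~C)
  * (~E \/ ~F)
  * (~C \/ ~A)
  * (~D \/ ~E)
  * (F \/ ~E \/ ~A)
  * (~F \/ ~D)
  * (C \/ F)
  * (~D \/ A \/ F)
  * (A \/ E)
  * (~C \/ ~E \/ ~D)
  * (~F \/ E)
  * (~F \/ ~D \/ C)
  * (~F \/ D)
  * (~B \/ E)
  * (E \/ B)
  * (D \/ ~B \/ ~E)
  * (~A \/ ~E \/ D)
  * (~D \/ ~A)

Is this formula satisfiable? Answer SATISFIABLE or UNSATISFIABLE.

E = True:
  propagation gives F=False, C=False; an empty clause results — contradiction.
E = False:
  propagation gives D=True, F=False, C=True, A=True; an empty clause results — contradiction.
Every branch closes, so no satisfying assignment exists.

UNSATISFIABLE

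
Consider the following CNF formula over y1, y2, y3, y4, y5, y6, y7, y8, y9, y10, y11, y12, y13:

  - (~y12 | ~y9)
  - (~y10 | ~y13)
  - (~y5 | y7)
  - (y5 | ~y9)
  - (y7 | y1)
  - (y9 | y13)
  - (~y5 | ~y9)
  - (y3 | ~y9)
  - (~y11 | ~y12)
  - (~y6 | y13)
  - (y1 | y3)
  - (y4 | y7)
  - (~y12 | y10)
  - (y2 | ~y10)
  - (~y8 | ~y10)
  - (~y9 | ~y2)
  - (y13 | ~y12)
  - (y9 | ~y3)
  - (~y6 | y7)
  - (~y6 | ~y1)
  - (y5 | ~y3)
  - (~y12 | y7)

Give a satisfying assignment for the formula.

y1=T, y2=F, y3=F, y4=F, y5=F, y6=F, y7=T, y8=F, y9=F, y10=F, y11=F, y12=F, y13=T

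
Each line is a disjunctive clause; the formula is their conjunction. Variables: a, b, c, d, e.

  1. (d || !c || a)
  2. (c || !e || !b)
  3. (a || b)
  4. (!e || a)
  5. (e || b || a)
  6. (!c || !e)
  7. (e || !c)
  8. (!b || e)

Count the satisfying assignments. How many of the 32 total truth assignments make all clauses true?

4

Satisfying assignments:
  a=1 b=0 c=0 d=0 e=0
  a=1 b=0 c=0 d=0 e=1
  a=1 b=0 c=0 d=1 e=0
  a=1 b=0 c=0 d=1 e=1
That's 4 in total.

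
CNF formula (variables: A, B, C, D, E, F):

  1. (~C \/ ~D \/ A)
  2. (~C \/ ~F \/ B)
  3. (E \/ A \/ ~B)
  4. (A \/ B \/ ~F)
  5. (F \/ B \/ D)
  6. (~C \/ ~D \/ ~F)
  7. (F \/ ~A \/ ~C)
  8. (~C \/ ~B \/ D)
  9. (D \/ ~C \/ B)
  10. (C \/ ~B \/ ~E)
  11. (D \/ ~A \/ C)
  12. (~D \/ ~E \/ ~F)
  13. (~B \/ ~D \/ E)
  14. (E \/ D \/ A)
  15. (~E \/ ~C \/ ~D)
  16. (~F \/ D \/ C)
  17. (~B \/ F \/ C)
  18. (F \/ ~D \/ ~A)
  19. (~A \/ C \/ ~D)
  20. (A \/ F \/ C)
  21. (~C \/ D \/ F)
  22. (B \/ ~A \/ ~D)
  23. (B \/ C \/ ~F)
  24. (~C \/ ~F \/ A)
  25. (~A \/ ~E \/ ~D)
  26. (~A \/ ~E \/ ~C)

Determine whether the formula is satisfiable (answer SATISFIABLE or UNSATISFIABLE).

UNSATISFIABLE

C = True:
  D = True:
    propagation gives A=True, F=False; an empty clause results — contradiction.
  D = False:
    propagation gives B=False; an empty clause results — contradiction.
C = False:
  D = True:
    propagation gives A=False, F=True, B=True, E=True; an empty clause results — contradiction.
  D = False:
    propagation gives A=False, E=True, B=False, F=False; an empty clause results — contradiction.
Every branch closes, so no satisfying assignment exists.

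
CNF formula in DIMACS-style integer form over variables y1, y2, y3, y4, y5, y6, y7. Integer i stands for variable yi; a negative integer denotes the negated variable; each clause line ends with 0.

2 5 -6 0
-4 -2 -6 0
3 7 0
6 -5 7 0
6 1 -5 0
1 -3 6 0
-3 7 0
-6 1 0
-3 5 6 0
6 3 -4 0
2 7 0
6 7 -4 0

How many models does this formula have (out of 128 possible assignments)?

Split on y6, then y3.
  y6=1, y3=1: remaining (y1,y2,y4,y5,y7) ∈ {(1,0,0,1,1); (1,0,1,1,1); (1,1,0,0,1); (1,1,0,1,1)} — 4.
  y6=1, y3=0: remaining (y1,y2,y4,y5,y7) ∈ {(1,0,0,1,1); (1,0,1,1,1); (1,1,0,0,1); (1,1,0,1,1)} — 4.
  y6=0, y3=1: remaining (y1,y2,y4,y5,y7) ∈ {(1,0,0,1,1); (1,0,1,1,1); (1,1,0,1,1); (1,1,1,1,1)} — 4.
  y6=0, y3=0: y2 free; 3 ways for (y1,y4,y5,y7) × 2^1 = 6.
Total: 4 + 4 + 4 + 6 = 18.

18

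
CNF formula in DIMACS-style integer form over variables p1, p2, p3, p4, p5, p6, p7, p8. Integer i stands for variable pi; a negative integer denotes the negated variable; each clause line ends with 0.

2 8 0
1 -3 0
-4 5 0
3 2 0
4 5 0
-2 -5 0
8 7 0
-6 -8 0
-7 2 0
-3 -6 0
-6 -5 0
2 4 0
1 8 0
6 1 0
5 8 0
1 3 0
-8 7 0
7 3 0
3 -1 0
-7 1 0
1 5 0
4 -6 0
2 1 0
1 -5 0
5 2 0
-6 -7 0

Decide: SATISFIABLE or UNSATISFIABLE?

UNSATISFIABLE

p1 = True:
  p2 = True:
    propagation gives p5=False, p4=False; an empty clause results — contradiction.
  p2 = False:
    propagation gives p8=True, p7=False; an empty clause results — contradiction.
p1 = False:
  propagation gives p3=False; an empty clause results — contradiction.
Every branch closes, so no satisfying assignment exists.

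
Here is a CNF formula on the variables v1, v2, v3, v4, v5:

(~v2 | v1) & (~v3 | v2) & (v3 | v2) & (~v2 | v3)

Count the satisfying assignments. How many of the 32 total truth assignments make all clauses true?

Satisfying assignments:
  v1=1 v2=1 v3=1 v4=0 v5=0
  v1=1 v2=1 v3=1 v4=0 v5=1
  v1=1 v2=1 v3=1 v4=1 v5=0
  v1=1 v2=1 v3=1 v4=1 v5=1
Count: 4.

4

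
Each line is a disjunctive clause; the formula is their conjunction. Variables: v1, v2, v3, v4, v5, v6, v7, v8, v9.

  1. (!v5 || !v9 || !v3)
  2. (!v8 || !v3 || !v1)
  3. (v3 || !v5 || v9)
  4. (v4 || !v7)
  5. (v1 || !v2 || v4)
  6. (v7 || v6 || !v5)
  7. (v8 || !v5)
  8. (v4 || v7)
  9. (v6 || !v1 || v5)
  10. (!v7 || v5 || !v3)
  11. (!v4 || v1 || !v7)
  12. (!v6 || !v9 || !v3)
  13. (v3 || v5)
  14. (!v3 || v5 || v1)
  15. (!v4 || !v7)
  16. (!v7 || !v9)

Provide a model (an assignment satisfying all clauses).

v1=F  v2=T  v3=T  v4=T  v5=T  v6=T  v7=F  v8=T  v9=F

Check each clause:
  1. (!v9 || !v5 || !v3) — !v9 is true.
  2. (!v8 || !v3 || !v1) — !v1 is true.
  3. (!v5 || v9 || v3) — v3 is true.
  4. (!v7 || v4) — !v7 is true.
  5. (v1 || v4 || !v2) — v4 is true.
  6. (v6 || !v5 || v7) — v6 is true.
  7. (!v5 || v8) — v8 is true.
  8. (v4 || v7) — v4 is true.
  9. (v6 || v5 || !v1) — v5 is true.
  10. (!v3 || v5 || !v7) — !v7 is true.
  11. (v1 || !v4 || !v7) — !v7 is true.
  12. (!v9 || !v6 || !v3) — !v9 is true.
  13. (v3 || v5) — v3 is true.
  14. (v5 || !v3 || v1) — v5 is true.
  15. (!v4 || !v7) — !v7 is true.
  16. (!v9 || !v7) — !v7 is true.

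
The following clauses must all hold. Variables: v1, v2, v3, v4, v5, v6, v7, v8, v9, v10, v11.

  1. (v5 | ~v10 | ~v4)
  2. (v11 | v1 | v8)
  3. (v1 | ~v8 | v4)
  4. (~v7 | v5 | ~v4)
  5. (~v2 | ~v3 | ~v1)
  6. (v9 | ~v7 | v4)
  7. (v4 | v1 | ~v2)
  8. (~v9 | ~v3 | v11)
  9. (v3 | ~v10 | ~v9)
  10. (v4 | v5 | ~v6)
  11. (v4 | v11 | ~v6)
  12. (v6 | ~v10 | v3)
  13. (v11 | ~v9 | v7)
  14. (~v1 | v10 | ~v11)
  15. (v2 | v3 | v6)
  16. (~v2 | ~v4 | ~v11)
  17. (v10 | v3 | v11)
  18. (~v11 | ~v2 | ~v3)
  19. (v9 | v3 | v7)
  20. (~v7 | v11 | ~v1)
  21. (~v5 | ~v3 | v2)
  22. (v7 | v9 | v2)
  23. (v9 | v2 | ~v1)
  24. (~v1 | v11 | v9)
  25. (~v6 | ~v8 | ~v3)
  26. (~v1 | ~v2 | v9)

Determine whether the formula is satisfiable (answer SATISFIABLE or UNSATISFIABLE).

SATISFIABLE

Branch on v1: take v1 = False.
Branch on v2: take v2 = False.
Branch on v3: take v3 = False.
  then v6 is forced to True.
The remaining clauses are satisfied by v4 = True, v5 = True, v7 = True, v8 = True, v9 = True, v10 = False, v11 = True.
Every clause has at least one true literal under this assignment.
So v1=False, v2=False, v3=False, v4=True, v5=True, v6=True, v7=True, v8=True, v9=True, v10=False, v11=True is a satisfying assignment.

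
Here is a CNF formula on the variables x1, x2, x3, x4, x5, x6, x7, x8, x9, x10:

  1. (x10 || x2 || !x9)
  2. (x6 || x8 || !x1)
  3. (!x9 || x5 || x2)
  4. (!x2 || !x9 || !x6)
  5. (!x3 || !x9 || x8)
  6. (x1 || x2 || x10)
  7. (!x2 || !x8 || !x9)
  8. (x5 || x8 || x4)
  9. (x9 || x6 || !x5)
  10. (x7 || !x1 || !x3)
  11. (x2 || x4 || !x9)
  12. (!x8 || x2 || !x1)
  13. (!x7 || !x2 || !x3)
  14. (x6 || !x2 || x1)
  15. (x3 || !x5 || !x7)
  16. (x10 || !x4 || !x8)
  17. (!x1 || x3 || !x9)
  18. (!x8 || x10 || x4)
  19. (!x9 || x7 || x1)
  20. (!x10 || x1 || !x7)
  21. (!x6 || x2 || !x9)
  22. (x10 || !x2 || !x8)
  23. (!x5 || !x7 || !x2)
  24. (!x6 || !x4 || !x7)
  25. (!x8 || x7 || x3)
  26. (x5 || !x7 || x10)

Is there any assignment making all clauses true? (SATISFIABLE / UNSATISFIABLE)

SATISFIABLE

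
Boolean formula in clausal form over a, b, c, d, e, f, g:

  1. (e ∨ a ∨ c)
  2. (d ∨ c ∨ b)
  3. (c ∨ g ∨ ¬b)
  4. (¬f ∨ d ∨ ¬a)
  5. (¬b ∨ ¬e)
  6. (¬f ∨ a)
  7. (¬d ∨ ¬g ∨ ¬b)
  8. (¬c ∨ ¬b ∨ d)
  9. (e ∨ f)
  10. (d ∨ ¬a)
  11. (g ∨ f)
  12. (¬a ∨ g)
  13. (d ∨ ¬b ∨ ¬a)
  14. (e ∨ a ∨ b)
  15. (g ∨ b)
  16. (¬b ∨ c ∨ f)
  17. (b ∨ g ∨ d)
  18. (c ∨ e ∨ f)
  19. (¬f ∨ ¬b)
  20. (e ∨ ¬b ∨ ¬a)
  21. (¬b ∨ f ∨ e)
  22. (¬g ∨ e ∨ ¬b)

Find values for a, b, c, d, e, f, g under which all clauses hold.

a = True, b = False, c = False, d = True, e = True, f = False, g = True

Check each clause:
  1. (e ∨ c ∨ a) — a is true.
  2. (d ∨ b ∨ c) — d is true.
  3. (¬b ∨ g ∨ c) — ¬b is true.
  4. (d ∨ ¬f ∨ ¬a) — ¬f is true.
  5. (¬e ∨ ¬b) — ¬b is true.
  6. (¬f ∨ a) — a is true.
  7. (¬b ∨ ¬d ∨ ¬g) — ¬b is true.
  8. (d ∨ ¬b ∨ ¬c) — d is true.
  9. (e ∨ f) — e is true.
  10. (¬a ∨ d) — d is true.
  11. (f ∨ g) — g is true.
  12. (¬a ∨ g) — g is true.
  13. (¬b ∨ d ∨ ¬a) — d is true.
  14. (e ∨ a ∨ b) — a is true.
  15. (g ∨ b) — g is true.
  16. (¬b ∨ f ∨ c) — ¬b is true.
  17. (d ∨ g ∨ b) — d is true.
  18. (f ∨ e ∨ c) — e is true.
  19. (¬f ∨ ¬b) — ¬f is true.
  20. (¬a ∨ e ∨ ¬b) — e is true.
  21. (f ∨ ¬b ∨ e) — e is true.
  22. (¬g ∨ e ∨ ¬b) — e is true.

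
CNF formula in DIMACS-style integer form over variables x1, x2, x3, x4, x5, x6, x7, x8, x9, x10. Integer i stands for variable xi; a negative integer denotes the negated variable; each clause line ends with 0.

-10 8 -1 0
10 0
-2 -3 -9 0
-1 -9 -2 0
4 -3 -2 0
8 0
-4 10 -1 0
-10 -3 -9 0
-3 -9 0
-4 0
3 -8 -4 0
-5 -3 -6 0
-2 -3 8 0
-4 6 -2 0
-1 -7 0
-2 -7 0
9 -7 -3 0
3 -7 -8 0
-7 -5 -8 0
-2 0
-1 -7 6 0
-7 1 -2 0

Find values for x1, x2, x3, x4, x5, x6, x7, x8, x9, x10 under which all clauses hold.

Unit propagation: (x10) forces x10 = True.
Unit propagation: (x8) forces x8 = True.
(NOT x4) is a unit clause, so x4 = False.
The clause (NOT x2) is unit: x2 must be False.
Pure literal: x1 appears only negated; assign x1 = False.
Pure literal: x7 appears only negated; assign x7 = False.
Branch on x3: take x3 = False.
x5, x6, x9 are now unconstrained; take x5 = True, x6 = False, x9 = True.
Every clause has at least one true literal under this assignment.

x1=F  x2=F  x3=F  x4=F  x5=T  x6=F  x7=F  x8=T  x9=T  x10=T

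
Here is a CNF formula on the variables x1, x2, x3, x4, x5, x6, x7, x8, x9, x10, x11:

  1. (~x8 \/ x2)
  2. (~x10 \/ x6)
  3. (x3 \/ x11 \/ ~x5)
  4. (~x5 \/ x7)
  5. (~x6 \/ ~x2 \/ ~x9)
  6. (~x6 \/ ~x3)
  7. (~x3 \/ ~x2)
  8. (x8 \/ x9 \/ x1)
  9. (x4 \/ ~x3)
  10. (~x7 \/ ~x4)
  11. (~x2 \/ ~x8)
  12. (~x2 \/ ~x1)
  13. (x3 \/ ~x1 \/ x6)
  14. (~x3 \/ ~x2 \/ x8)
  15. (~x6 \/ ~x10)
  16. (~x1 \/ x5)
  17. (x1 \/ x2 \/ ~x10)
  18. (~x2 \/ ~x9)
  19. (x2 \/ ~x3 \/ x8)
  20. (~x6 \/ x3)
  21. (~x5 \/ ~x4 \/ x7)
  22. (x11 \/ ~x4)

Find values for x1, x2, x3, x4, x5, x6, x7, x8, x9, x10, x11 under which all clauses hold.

x10 occurs only negated in the remaining clauses — set x10 = False.
x11 occurs only positively in the remaining clauses — set x11 = True.
Try x1 = False.
Try x2 = False.
  then x8 is forced to False.
  then x9 is forced to True.
  then x3 is forced to False.
  then x6 is forced to False.
For the remaining variables, x4 = False, x5 = False, x7 = False works.

x1=0, x2=0, x3=0, x4=0, x5=0, x6=0, x7=0, x8=0, x9=1, x10=0, x11=1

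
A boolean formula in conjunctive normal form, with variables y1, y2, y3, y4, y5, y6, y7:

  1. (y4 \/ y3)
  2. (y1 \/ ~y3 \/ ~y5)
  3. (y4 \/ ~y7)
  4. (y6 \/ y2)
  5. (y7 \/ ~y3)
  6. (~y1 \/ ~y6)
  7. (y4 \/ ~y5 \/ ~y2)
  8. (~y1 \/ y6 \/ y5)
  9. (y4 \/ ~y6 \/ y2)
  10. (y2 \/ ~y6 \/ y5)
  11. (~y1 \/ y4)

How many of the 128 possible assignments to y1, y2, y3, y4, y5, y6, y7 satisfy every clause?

15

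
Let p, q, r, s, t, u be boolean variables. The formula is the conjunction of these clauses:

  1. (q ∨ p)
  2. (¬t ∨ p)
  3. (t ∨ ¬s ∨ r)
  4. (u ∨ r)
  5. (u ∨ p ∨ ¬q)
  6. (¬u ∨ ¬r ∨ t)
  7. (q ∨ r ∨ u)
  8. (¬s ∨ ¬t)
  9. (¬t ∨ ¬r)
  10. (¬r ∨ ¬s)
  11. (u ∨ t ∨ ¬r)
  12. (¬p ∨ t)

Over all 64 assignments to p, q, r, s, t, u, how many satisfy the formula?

3

The models are:
  p=0 q=1 r=0 s=0 t=0 u=1
  p=1 q=0 r=0 s=0 t=1 u=1
  p=1 q=1 r=0 s=0 t=1 u=1
That's 3 in total.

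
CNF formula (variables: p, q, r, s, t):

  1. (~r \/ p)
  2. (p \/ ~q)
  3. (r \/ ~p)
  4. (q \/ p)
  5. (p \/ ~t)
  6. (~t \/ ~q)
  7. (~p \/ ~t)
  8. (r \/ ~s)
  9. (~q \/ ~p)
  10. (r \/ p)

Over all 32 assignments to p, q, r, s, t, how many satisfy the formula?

Satisfying assignments:
  p=1 q=0 r=1 s=0 t=0
  p=1 q=0 r=1 s=1 t=0
Count: 2.

2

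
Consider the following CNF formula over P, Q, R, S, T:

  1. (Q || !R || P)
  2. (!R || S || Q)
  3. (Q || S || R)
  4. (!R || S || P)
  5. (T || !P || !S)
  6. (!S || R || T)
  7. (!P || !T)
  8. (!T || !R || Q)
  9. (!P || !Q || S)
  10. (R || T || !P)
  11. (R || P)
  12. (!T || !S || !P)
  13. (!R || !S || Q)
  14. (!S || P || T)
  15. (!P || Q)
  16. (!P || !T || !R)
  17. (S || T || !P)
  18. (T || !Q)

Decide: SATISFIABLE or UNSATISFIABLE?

SATISFIABLE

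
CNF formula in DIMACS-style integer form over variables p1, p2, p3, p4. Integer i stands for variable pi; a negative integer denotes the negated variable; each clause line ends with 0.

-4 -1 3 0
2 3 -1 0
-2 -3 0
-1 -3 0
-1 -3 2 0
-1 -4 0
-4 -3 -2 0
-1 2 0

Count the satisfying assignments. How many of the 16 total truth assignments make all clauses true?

The models are:
  p1=F p2=F p3=F p4=F
  p1=F p2=F p3=F p4=T
  p1=F p2=F p3=T p4=F
  p1=F p2=F p3=T p4=T
  p1=F p2=T p3=F p4=F
  p1=F p2=T p3=F p4=T
  p1=T p2=T p3=F p4=F
Count: 7.

7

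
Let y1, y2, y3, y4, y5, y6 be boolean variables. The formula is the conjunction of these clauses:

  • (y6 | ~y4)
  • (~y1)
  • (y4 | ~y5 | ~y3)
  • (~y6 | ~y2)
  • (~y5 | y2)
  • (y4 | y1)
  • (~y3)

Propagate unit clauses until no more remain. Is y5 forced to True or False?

(~y1) is a unit clause: y1 = False.
In (y4 | y1), y1 is now false; y4 must hold, so y4 = True.
(y6 | ~y4): since y4 = True, the clause reduces to (y6). y6 = True.
(~y6 | ~y2): since y6 = True, the clause reduces to (~y2). y2 = False.
(~y5 | y2) with y2 = False leaves only ~y5, so y5 = False.

False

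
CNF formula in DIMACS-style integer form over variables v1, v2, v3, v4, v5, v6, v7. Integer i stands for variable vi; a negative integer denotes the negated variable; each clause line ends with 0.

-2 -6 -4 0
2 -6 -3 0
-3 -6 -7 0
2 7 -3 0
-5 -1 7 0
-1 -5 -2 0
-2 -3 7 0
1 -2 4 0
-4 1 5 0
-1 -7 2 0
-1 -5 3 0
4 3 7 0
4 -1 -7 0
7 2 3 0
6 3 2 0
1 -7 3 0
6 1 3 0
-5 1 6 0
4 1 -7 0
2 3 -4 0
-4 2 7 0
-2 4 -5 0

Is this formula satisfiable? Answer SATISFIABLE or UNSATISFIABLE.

SATISFIABLE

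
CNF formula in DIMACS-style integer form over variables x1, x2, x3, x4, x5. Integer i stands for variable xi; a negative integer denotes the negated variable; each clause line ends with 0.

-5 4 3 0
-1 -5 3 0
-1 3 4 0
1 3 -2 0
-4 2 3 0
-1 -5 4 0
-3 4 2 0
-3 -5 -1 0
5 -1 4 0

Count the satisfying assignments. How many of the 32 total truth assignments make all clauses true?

10

Split on x3, then x1.
  x3=T, x1=T: remaining (x2,x4,x5) ∈ {(F,T,F); (T,T,F)} — 2.
  x3=T, x1=F: x5 free; 3 ways for (x2,x4) × 2^1 = 6.
  x3=F, x1=T: remaining (x2,x4,x5) ∈ {(T,T,F)} — 1.
  x3=F, x1=F: remaining (x2,x4,x5) ∈ {(F,F,F)} — 1.
Total: 2 + 6 + 1 + 1 = 10.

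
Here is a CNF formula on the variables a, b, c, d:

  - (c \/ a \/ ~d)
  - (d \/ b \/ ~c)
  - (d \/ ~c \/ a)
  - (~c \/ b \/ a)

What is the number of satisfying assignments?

Split on c, then a.
  c=1, a=1: remaining (b,d) ∈ {(0,1); (1,0); (1,1)} — 3.
  c=1, a=0: remaining (b,d) ∈ {(1,1)} — 1.
  c=0, a=1: remaining (b,d) ∈ {(0,0); (0,1); (1,0); (1,1)} — 4.
  c=0, a=0: remaining (b,d) ∈ {(0,0); (1,0)} — 2.
Total: 3 + 1 + 4 + 2 = 10.

10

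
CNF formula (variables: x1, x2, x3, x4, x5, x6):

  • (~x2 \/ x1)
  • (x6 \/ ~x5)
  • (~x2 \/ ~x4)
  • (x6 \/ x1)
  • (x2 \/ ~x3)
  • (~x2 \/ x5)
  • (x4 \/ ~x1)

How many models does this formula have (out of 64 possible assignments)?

7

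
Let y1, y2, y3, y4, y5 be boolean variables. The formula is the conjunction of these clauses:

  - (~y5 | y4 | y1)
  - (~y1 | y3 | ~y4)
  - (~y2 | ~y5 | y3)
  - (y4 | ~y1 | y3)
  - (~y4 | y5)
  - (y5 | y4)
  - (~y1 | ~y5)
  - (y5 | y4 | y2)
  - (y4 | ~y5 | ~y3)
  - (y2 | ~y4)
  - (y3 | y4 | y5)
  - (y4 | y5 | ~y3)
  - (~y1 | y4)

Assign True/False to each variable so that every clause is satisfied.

y1 = 0  y2 = 1  y3 = 1  y4 = 1  y5 = 1

Try y1 = False.
The remaining clauses are satisfied by y2 = True, y3 = True, y4 = True, y5 = True.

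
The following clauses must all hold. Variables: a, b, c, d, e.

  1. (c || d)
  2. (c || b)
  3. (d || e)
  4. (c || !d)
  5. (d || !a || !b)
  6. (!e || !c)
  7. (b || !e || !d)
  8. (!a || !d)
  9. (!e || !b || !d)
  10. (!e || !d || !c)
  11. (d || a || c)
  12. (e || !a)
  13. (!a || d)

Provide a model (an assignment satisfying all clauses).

a=F, b=T, c=T, d=T, e=F

Check each clause:
  1. (d || c) — c is true.
  2. (b || c) — b is true.
  3. (d || e) — d is true.
  4. (c || !d) — c is true.
  5. (!b || !a || d) — d is true.
  6. (!e || !c) — !e is true.
  7. (!e || b || !d) — b is true.
  8. (!a || !d) — !a is true.
  9. (!d || !e || !b) — !e is true.
  10. (!c || !e || !d) — !e is true.
  11. (d || c || a) — c is true.
  12. (!a || e) — !a is true.
  13. (d || !a) — d is true.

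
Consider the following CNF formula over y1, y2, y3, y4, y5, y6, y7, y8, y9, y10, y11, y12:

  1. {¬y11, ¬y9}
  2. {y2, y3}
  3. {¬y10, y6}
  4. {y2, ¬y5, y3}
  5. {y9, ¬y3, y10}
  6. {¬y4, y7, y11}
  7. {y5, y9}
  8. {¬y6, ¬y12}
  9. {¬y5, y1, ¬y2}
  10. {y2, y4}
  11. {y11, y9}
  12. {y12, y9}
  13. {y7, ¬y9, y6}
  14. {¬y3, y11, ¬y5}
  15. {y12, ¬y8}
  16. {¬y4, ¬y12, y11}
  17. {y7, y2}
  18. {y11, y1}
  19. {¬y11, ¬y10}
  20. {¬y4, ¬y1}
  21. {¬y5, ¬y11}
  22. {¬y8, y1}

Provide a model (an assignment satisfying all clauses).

y1=T  y2=T  y3=T  y4=F  y5=F  y6=T  y7=T  y8=F  y9=T  y10=T  y11=F  y12=F

Pure literal: y7 appears only positively; assign y7 = True.
Pure literal: y8 appears only negated; assign y8 = False.
Set y1 = True and propagate.
  then y4 is forced to False.
  then y2 is forced to True.
Try y3 = True.
Branch on y5: take y5 = False.
  then y9 is forced to True.
  then y11 is forced to False.
The remaining clauses are satisfied by y6 = True, y10 = True, y12 = False.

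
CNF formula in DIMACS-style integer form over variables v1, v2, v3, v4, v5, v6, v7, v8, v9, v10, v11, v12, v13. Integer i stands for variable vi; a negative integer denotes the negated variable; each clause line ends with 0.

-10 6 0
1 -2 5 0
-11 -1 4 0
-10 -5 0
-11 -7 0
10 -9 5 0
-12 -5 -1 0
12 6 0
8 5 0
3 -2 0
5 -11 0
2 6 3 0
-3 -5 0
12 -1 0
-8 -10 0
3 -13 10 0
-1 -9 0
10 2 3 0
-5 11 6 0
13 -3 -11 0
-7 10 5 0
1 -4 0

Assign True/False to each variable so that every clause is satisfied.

v1 = T, v2 = F, v3 = T, v4 = F, v5 = F, v6 = T, v7 = F, v8 = T, v9 = F, v10 = F, v11 = F, v12 = T, v13 = F

v6 occurs only positively in the remaining clauses — set v6 = True.
v7 occurs only negated in the remaining clauses — set v7 = False.
Branch on v1: take v1 = True.
  then v12 is forced to True.
  then v5 is forced to False.
  then v8 is forced to True.
  then v11 is forced to False.
  then v10 is forced to False.
  then v9 is forced to False.
Set v2 = False and propagate.
  then v3 is forced to True.
v4, v13 are now unconstrained; take v4 = False, v13 = False.
Every clause has at least one true literal under this assignment.
Check each clause:
  1. (v6 || !v10) — v6 is true.
  2. (!v2 || v5 || v1) — v1 is true.
  3. (v4 || !v11 || !v1) — !v11 is true.
  4. (!v10 || !v5) — !v5 is true.
  5. (!v11 || !v7) — !v7 is true.
  6. (v5 || !v9 || v10) — !v9 is true.
  7. (!v5 || !v1 || !v12) — !v5 is true.
  8. (v6 || v12) — v12 is true.
  9. (v5 || v8) — v8 is true.
  10. (!v2 || v3) — v3 is true.
  11. (v5 || !v11) — !v11 is true.
  12. (v3 || v2 || v6) — v3 is true.
  13. (!v5 || !v3) — !v5 is true.
  14. (!v1 || v12) — v12 is true.
  15. (!v10 || !v8) — !v10 is true.
  16. (!v13 || v10 || v3) — v3 is true.
  17. (!v9 || !v1) — !v9 is true.
  18. (v10 || v3 || v2) — v3 is true.
  19. (v6 || v11 || !v5) — v6 is true.
  20. (!v11 || v13 || !v3) — !v11 is true.
  21. (v5 || v10 || !v7) — !v7 is true.
  22. (!v4 || v1) — v1 is true.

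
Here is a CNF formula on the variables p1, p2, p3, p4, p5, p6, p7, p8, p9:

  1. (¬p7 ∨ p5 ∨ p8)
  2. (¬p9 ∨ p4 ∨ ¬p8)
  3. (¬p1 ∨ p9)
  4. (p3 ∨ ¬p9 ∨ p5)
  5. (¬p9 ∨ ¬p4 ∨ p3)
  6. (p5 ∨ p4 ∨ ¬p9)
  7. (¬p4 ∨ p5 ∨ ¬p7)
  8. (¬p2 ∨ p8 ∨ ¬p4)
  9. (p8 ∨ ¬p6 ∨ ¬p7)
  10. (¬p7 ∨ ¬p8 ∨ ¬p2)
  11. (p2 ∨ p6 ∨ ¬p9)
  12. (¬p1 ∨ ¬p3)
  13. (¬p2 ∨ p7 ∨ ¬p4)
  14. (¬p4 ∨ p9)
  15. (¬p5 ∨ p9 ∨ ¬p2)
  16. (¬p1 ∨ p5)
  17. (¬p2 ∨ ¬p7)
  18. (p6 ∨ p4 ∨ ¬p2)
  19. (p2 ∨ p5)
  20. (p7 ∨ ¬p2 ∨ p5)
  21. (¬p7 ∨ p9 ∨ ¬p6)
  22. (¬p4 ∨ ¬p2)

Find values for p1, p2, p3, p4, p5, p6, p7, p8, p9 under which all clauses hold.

p1 = False, p2 = False, p3 = True, p4 = False, p5 = True, p6 = True, p7 = False, p8 = False, p9 = True

Pure literal: p1 appears only negated; assign p1 = False.
Branch on p2: take p2 = False.
  then p5 is forced to True.
Branch on p3: take p3 = True.
Set p4 = False and propagate.
The remaining clauses are satisfied by p6 = True, p7 = False, p8 = False, p9 = True.
Every clause has at least one true literal under this assignment.
Check each clause:
  1. (¬p7 ∨ p8 ∨ p5) — ¬p7 is true.
  2. (¬p9 ∨ p4 ∨ ¬p8) — ¬p8 is true.
  3. (p9 ∨ ¬p1) — p9 is true.
  4. (p5 ∨ ¬p9 ∨ p3) — p3 is true.
  5. (p3 ∨ ¬p4 ∨ ¬p9) — p3 is true.
  6. (p4 ∨ ¬p9 ∨ p5) — p5 is true.
  7. (¬p4 ∨ ¬p7 ∨ p5) — ¬p7 is true.
  8. (¬p2 ∨ ¬p4 ∨ p8) — ¬p4 is true.
  9. (p8 ∨ ¬p6 ∨ ¬p7) — ¬p7 is true.
  10. (¬p2 ∨ ¬p7 ∨ ¬p8) — ¬p8 is true.
  11. (p2 ∨ p6 ∨ ¬p9) — p6 is true.
  12. (¬p3 ∨ ¬p1) — ¬p1 is true.
  13. (p7 ∨ ¬p2 ∨ ¬p4) — ¬p4 is true.
  14. (p9 ∨ ¬p4) — p9 is true.
  15. (¬p5 ∨ p9 ∨ ¬p2) — p9 is true.
  16. (p5 ∨ ¬p1) — p5 is true.
  17. (¬p7 ∨ ¬p2) — ¬p7 is true.
  18. (p6 ∨ p4 ∨ ¬p2) — p6 is true.
  19. (p2 ∨ p5) — p5 is true.
  20. (p5 ∨ ¬p2 ∨ p7) — p5 is true.
  21. (¬p6 ∨ ¬p7 ∨ p9) — p9 is true.
  22. (¬p2 ∨ ¬p4) — ¬p4 is true.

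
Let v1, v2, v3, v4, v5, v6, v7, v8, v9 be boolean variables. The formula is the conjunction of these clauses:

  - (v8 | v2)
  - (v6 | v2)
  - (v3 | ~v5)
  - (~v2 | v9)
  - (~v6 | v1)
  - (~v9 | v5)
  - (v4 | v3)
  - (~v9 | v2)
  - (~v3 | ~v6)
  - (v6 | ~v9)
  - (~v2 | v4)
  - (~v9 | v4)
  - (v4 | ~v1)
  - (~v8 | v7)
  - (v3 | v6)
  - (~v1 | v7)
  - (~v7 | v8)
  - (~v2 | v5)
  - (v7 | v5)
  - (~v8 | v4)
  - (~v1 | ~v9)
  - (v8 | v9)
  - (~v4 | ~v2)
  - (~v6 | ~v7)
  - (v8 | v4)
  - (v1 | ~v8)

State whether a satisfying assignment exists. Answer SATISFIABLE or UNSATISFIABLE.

UNSATISFIABLE

v2 = True:
  propagation gives v9=True, v5=True, v3=True, v6=False; an empty clause results — contradiction.
v2 = False:
  propagation gives v8=True, v6=True, v1=True, v9=False; an empty clause results — contradiction.
Every branch closes, so no satisfying assignment exists.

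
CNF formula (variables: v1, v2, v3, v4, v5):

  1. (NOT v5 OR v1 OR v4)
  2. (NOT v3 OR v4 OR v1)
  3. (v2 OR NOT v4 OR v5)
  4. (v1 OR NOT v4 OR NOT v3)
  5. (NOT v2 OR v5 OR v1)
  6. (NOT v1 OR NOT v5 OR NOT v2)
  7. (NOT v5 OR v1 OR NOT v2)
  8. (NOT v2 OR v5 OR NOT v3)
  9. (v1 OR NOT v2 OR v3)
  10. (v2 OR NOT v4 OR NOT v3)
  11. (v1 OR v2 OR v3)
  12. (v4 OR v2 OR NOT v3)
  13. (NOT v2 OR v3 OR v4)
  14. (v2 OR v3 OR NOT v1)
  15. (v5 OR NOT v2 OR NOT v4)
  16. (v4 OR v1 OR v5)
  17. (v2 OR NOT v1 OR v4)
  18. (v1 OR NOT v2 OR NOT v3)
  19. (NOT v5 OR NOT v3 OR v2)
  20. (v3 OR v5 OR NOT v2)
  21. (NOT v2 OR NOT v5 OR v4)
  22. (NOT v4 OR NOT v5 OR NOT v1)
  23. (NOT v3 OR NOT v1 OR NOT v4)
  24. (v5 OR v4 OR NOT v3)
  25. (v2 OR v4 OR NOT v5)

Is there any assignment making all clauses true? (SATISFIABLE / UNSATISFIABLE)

v2 = True:
  v1 = True:
    propagation gives v5=False, v3=False; an empty clause results — contradiction.
  v1 = False:
    propagation gives v5=True; an empty clause results — contradiction.
v2 = False:
  v4 = True:
    propagation gives v5=True, v3=False, v1=True; an empty clause results — contradiction.
  v4 = False:
    propagation gives v3=False, v1=True; an empty clause results — contradiction.
Every branch closes, so no satisfying assignment exists.

UNSATISFIABLE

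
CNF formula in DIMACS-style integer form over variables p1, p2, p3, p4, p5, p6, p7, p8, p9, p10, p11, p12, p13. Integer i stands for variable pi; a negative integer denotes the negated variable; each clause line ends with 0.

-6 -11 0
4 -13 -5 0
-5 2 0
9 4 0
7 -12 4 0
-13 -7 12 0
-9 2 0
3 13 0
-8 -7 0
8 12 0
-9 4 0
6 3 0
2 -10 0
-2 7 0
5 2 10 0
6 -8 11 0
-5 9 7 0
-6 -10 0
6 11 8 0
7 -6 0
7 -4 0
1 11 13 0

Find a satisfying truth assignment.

p1 = False, p2 = True, p3 = False, p4 = True, p5 = False, p6 = True, p7 = True, p8 = False, p9 = False, p10 = False, p11 = False, p12 = True, p13 = True

Branch on p1: take p1 = False.
Try p2 = True.
  then p7 is forced to True.
  then p8 is forced to False.
  then p12 is forced to True.
For the remaining variables, p3 = False, p4 = True, p5 = False, p6 = True, p9 = False, p10 = False, p11 = False, p13 = True works.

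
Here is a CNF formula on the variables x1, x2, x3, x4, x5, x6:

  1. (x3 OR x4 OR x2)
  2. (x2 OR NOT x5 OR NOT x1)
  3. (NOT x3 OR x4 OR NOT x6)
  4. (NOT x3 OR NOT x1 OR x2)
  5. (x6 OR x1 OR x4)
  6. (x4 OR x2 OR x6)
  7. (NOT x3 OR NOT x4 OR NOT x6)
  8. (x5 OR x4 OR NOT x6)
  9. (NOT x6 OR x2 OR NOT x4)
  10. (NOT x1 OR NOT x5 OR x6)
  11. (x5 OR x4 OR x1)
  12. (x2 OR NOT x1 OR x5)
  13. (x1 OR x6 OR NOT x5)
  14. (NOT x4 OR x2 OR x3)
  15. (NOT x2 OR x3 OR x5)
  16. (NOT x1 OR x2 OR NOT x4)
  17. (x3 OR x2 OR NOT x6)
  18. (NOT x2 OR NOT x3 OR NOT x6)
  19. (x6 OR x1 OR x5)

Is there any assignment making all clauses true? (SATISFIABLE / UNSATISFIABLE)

SATISFIABLE

Try x1 = True.
Set x2 = True and propagate.
Set x3 = True and propagate.
  then x6 is forced to False.
  then x5 is forced to False.
x4 is now unconstrained; take x4 = False.
So x1=True  x2=True  x3=True  x4=False  x5=False  x6=False is a satisfying assignment.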